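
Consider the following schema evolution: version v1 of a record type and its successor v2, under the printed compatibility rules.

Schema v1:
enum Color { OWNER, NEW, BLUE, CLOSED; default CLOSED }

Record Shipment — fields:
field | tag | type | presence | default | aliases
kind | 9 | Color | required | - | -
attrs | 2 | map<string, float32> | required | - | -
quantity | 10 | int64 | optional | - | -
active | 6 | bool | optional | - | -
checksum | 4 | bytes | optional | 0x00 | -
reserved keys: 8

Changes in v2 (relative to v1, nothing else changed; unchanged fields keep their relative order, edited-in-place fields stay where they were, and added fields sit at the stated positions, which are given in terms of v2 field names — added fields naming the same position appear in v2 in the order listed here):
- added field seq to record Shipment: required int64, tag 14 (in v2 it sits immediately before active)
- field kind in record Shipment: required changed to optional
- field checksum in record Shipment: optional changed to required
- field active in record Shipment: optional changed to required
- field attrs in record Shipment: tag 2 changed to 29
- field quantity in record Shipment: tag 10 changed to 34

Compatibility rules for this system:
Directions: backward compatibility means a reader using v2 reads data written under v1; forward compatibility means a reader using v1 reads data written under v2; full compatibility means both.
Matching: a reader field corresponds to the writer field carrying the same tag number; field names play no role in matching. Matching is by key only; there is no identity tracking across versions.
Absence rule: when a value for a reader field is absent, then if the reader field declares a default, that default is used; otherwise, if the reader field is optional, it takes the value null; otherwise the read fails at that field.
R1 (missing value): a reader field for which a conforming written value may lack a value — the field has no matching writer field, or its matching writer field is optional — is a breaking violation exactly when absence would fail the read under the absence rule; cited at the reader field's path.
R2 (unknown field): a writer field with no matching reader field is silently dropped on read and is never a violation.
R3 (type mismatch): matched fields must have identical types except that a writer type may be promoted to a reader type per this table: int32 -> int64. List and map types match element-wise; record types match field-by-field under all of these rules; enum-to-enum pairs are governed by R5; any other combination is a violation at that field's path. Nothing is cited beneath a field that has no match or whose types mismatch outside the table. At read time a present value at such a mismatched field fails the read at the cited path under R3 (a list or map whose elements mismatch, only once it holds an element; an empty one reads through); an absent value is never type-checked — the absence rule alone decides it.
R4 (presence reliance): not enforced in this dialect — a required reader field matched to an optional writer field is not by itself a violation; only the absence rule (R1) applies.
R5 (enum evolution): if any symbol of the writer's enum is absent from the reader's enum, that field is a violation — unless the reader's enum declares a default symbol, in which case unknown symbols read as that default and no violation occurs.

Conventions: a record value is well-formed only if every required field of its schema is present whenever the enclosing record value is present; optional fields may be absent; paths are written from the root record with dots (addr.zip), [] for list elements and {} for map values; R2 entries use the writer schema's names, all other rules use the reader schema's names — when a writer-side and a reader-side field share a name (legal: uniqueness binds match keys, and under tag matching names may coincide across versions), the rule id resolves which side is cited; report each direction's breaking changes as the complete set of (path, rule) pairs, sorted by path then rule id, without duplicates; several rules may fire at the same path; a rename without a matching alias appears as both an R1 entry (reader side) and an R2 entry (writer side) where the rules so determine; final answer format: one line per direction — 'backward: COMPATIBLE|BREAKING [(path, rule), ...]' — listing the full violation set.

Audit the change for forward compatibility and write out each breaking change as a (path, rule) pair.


forward: BREAKING [(attrs, R1), (kind, R1)]

in Shipment below, arrows point writer -> reader
forward on Shipment — v1 reading data written by v2:
  Color -> Color, writer optional: kind aligns to kind
  attrs: no writer-side match
  quantity: no writer-side match
  bool -> bool, writer required: active aligns to active
  bytes -> bytes, writer required: checksum aligns to checksum
  attrs (writer side), unknown to reader
  quantity (writer side), unknown to reader
  seq (writer side), unknown to reader
  breaking: (attrs, R1)
  breaking: (kind, R1)
  forward on Shipment therefore BREAKING (2)
the other Shipment changes do not affect what is asked:
  added field seq to record Shipment: required int64, tag 14 (in v2 it sits immediately before active) -> matters only for Shipment's backward compatibility — outside the asked direction
  field checksum in record Shipment: optional changed to required -> inert for the asked Shipment verdict: nothing fires
  field active in record Shipment: optional changed to required -> matters only for Shipment's backward compatibility — outside the asked direction
  field quantity in record Shipment: tag 10 changed to 34 -> inert for the asked Shipment verdict: nothing fires


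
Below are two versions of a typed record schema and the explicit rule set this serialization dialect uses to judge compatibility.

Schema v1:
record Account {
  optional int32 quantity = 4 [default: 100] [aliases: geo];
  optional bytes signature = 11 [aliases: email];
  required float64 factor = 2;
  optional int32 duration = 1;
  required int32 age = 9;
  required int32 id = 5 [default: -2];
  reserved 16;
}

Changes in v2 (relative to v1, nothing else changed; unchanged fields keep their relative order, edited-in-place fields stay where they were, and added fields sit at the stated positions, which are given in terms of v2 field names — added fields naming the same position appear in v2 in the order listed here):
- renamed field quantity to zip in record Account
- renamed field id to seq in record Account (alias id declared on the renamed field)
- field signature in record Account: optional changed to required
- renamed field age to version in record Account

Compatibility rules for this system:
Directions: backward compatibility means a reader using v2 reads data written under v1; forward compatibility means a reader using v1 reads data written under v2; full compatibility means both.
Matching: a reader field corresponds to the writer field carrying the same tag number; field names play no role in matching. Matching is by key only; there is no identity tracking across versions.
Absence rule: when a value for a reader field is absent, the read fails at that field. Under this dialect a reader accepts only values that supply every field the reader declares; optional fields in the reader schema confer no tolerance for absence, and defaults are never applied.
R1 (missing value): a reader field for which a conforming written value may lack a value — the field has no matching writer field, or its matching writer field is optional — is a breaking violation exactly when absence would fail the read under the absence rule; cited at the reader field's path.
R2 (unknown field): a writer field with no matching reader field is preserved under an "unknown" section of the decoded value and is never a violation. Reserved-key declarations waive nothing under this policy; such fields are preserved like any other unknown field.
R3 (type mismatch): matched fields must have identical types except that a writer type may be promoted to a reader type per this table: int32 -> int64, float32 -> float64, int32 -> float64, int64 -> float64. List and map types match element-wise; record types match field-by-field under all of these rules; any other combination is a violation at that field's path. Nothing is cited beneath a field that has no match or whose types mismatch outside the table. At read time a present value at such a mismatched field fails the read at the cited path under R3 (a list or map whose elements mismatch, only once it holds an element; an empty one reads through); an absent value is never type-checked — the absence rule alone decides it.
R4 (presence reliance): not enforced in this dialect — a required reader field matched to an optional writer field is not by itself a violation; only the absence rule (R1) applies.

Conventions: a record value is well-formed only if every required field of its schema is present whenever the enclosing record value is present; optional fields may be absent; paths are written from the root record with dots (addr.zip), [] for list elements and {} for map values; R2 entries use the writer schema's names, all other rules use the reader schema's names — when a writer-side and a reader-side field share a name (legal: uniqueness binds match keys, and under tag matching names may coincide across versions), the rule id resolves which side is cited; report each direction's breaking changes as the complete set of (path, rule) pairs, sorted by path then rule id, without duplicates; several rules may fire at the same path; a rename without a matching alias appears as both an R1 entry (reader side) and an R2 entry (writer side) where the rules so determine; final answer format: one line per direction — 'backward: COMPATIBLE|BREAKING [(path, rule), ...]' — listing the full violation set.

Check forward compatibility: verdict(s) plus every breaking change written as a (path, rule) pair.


forward: BREAKING [(duration, R1), (quantity, R1)]

each type pair in Account: writer, then reader
forward for Account (reader v1, writer v2):
  writer optional, int32 -> int32: reader quantity maps from writer zip
  writer required, bytes -> bytes: reader signature maps from writer signature
  writer required, float64 -> float64: reader factor maps from writer factor
  writer optional, int32 -> int32: reader duration maps from writer duration
  writer required, int32 -> int32: reader age maps from writer version
  writer required, int32 -> int32: reader id maps from writer seq
  R1 fires at duration
  R1 fires at quantity
  forward on Account therefore BREAKING (2)
ruling out the remaining Account differences:
  renamed field quantity to zip in record Account -> fires only in the backward direction of Account, which is not asked here
  renamed field id to seq in record Account (alias id declared on the renamed field) -> no rule fires on it in Account's dialect; the asked verdict holds
  renamed field age to version in record Account -> no rule fires on it in Account's dialect; the asked verdict holds


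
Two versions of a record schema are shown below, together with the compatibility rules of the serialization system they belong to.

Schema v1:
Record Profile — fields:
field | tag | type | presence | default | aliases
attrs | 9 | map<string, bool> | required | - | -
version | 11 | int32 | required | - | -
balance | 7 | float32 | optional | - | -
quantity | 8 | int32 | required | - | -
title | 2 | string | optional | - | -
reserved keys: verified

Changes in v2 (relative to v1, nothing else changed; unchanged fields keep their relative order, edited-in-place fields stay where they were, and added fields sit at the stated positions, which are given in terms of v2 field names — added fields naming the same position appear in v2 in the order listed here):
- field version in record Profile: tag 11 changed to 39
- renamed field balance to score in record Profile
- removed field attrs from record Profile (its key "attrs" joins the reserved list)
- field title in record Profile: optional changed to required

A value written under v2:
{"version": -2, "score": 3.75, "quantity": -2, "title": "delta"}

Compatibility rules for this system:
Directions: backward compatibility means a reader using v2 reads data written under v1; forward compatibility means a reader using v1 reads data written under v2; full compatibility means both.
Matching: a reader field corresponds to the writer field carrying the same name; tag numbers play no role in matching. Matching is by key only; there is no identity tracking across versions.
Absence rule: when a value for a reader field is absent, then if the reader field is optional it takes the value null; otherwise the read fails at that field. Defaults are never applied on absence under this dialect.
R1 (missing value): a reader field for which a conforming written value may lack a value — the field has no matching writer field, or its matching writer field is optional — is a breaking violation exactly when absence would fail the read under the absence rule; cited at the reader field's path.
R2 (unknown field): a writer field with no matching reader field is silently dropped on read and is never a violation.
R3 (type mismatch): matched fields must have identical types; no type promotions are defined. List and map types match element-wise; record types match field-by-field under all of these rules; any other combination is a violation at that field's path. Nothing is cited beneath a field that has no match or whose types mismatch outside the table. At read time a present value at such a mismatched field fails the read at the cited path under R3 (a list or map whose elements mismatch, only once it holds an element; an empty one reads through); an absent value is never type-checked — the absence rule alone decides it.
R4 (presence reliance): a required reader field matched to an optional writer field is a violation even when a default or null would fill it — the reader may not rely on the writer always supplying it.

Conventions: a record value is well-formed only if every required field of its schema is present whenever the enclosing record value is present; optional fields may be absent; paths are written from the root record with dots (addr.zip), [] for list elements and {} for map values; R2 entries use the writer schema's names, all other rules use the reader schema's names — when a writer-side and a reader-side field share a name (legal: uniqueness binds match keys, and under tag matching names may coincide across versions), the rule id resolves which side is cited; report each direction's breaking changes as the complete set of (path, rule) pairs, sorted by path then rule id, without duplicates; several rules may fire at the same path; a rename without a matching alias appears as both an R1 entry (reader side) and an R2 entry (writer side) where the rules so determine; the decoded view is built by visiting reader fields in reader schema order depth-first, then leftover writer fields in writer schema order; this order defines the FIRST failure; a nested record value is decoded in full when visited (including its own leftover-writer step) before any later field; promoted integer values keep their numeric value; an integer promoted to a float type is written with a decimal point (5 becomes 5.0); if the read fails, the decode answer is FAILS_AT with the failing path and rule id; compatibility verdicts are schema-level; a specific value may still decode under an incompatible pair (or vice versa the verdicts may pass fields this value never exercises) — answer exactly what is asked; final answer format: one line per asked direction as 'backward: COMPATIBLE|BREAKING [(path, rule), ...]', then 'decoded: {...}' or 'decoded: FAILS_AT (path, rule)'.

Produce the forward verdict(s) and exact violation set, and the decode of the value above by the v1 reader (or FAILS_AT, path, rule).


in Profile below, arrows point writer -> reader
forward analysis of Profile with v1 as reader and v2 as writer:
  attrs has no writer counterpart
  int32 -> int32, writer required: version aligns to version
  balance has no writer counterpart
  int32 -> int32, writer required: quantity aligns to quantity
  string -> string, writer required: title aligns to title
  writer score: unknown to reader
  rule R1 violated at attrs
  forward on Profile therefore BREAKING (1)
decoding the Profile value with the v1 reader:
  read fails at attrs under R1 (no fill)
  => FAILS_AT (attrs, R1)
remaining Profile differences; none change what is asked:
  field version in record Profile: tag 11 changed to 39 -> fires no rule on Profile, leaving the asked answer as it is
  renamed field balance to score in record Profile -> fires no rule on Profile, leaving the asked answer as it is
  field title in record Profile: optional changed to required -> matters only for Profile's backward compatibility — outside the asked direction

forward: BREAKING [(attrs, R1)]; decoded: FAILS_AT (attrs, R1)


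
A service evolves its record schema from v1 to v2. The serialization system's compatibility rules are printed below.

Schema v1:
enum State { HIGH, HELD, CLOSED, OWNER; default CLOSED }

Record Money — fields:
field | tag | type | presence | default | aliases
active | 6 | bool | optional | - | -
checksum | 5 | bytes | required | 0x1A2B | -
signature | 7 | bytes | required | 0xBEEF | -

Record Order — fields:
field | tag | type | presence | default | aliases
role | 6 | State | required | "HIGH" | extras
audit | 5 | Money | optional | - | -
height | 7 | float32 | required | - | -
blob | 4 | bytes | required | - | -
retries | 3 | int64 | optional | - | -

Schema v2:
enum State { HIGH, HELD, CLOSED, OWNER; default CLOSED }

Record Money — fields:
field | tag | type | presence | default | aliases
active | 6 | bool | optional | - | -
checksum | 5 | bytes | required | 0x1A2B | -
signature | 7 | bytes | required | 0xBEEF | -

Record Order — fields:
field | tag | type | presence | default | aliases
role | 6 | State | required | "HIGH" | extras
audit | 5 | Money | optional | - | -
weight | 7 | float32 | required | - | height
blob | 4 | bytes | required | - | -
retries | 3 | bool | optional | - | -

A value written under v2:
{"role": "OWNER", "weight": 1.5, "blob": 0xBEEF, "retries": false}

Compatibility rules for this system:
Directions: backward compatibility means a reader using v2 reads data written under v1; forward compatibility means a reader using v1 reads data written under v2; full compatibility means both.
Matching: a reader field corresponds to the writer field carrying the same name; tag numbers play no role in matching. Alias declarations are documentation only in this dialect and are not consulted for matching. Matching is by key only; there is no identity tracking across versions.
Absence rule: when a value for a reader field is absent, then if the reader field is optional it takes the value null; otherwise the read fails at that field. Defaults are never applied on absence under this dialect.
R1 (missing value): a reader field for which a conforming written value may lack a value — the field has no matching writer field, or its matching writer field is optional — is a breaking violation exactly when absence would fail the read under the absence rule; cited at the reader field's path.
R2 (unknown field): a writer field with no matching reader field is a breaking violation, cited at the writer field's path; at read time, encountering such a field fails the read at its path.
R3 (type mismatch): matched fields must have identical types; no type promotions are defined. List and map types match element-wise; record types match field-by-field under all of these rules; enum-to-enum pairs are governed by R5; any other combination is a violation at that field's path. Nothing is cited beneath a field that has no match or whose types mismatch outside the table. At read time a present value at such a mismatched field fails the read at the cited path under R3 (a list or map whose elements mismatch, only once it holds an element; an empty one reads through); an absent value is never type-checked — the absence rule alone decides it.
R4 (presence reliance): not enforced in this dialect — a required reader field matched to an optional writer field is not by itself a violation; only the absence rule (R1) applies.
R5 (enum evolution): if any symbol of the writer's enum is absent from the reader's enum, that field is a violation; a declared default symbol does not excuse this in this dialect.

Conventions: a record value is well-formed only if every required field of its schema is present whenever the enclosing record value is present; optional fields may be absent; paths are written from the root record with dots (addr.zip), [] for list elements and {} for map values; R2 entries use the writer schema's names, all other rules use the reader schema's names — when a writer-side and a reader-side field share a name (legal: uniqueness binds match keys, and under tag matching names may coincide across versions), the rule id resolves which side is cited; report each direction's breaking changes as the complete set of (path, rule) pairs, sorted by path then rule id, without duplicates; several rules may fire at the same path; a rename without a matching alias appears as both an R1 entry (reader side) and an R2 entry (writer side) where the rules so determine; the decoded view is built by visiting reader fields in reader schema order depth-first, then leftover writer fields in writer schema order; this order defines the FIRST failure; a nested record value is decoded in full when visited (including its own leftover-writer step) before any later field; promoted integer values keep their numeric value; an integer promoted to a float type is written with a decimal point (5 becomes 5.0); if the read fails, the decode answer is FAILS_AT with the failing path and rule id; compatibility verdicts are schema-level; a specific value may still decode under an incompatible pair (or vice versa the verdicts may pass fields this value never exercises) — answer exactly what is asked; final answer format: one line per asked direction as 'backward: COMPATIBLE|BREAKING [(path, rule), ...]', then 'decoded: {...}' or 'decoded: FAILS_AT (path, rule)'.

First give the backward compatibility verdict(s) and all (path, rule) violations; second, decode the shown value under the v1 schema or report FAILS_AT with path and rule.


backward: BREAKING [(height, R2), (retries, R3), (weight, R1)]; decoded: FAILS_AT (height, R1)

arrows below run writer -> reader for Order
backward on Order — v2 reading data written by v1:
  State -> State, writer required: role aligns to role
  Money -> Money, writer optional: audit aligns to audit
  no writer field matches reader weight
  bytes -> bytes, writer required: blob aligns to blob
  int64 -> bool, writer optional: retries aligns to retries
  writer field height has no reader counterpart
  bool -> bool, writer optional: audit.active aligns to audit.active
  bytes -> bytes, writer required: audit.checksum aligns to audit.checksum
  bytes -> bytes, writer required: audit.signature aligns to audit.signature
  breaking: (height, R2)
  breaking: (retries, R3)
  breaking: (weight, R1)
  => backward verdict for Order: BREAKING, 3 violation(s)
decode walk for Order under reader schema v1:
  role := "OWNER"
  audit := null (not supplied -> null)
  read fails at height under R1 (no fill)
  => FAILS_AT (height, R1)


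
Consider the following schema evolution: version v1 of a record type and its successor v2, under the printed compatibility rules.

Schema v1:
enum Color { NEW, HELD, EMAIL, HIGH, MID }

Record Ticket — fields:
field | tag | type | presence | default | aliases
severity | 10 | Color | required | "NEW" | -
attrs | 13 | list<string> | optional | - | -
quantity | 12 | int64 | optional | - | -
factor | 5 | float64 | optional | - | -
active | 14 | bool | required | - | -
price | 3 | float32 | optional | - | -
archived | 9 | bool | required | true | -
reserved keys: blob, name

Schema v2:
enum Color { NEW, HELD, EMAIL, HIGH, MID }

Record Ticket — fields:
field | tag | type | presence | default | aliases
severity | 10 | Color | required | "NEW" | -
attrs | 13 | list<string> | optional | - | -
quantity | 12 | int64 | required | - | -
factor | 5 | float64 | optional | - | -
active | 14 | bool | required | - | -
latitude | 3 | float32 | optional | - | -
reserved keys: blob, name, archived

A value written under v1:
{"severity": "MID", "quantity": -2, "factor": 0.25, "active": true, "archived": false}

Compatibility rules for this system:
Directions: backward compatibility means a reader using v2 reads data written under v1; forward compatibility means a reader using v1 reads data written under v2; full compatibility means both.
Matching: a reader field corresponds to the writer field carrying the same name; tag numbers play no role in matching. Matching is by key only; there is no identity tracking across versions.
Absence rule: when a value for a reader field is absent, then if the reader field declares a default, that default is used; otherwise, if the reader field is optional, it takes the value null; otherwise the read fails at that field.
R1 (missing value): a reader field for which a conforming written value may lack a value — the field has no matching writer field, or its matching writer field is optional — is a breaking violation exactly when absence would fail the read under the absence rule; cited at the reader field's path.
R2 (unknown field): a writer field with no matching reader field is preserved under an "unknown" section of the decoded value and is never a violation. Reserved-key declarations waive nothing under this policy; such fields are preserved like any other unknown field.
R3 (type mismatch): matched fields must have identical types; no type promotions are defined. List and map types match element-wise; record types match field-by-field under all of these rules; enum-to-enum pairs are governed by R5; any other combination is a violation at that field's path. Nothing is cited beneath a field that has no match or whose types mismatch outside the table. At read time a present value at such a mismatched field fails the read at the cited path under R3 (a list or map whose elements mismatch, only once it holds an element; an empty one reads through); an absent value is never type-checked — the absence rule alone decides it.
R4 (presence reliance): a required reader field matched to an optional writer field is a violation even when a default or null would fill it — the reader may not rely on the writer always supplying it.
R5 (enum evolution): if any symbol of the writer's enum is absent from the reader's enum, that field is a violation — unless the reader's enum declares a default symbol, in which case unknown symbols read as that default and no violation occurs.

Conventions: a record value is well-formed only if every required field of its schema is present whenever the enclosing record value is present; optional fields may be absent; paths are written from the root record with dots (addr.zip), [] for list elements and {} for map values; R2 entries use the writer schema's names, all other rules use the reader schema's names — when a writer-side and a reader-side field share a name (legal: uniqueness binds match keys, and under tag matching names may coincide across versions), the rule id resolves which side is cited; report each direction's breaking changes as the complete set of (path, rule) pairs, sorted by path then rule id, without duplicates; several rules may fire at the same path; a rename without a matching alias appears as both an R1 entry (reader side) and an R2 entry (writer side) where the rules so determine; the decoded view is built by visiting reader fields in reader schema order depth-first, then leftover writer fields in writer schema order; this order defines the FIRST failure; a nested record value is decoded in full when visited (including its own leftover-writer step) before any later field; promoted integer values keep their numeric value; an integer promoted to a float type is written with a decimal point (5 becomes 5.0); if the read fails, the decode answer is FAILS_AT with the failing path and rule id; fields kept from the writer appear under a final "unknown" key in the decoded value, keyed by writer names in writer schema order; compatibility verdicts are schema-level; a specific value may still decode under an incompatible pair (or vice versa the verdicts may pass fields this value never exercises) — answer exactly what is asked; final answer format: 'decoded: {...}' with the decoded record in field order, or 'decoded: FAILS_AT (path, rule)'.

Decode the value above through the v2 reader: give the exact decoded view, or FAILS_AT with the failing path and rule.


decoded: {"severity": "MID", "attrs": null, "quantity": -2, "factor": 0.25, "active": true, "latitude": null, "unknown": {"archived": false}}

arrows below run writer -> reader for Ticket
decode walk for Ticket under reader schema v2:
  severity := "MID"
  attrs := null (not supplied -> null)
  quantity := -2
  factor := 0.25
  active := true
  latitude := null (not supplied -> null)
  writer archived: kept under "unknown"
  => decoded: {"severity": "MID", "attrs": null, "quantity": -2, "factor": 0.25, "active": true, "latitude": null, "unknown": {"archived": false}}
remaining Ticket differences; none change what is asked:
  field quantity in record Ticket: optional changed to required -> affects the rule determinations only; this particular Ticket value decodes identically


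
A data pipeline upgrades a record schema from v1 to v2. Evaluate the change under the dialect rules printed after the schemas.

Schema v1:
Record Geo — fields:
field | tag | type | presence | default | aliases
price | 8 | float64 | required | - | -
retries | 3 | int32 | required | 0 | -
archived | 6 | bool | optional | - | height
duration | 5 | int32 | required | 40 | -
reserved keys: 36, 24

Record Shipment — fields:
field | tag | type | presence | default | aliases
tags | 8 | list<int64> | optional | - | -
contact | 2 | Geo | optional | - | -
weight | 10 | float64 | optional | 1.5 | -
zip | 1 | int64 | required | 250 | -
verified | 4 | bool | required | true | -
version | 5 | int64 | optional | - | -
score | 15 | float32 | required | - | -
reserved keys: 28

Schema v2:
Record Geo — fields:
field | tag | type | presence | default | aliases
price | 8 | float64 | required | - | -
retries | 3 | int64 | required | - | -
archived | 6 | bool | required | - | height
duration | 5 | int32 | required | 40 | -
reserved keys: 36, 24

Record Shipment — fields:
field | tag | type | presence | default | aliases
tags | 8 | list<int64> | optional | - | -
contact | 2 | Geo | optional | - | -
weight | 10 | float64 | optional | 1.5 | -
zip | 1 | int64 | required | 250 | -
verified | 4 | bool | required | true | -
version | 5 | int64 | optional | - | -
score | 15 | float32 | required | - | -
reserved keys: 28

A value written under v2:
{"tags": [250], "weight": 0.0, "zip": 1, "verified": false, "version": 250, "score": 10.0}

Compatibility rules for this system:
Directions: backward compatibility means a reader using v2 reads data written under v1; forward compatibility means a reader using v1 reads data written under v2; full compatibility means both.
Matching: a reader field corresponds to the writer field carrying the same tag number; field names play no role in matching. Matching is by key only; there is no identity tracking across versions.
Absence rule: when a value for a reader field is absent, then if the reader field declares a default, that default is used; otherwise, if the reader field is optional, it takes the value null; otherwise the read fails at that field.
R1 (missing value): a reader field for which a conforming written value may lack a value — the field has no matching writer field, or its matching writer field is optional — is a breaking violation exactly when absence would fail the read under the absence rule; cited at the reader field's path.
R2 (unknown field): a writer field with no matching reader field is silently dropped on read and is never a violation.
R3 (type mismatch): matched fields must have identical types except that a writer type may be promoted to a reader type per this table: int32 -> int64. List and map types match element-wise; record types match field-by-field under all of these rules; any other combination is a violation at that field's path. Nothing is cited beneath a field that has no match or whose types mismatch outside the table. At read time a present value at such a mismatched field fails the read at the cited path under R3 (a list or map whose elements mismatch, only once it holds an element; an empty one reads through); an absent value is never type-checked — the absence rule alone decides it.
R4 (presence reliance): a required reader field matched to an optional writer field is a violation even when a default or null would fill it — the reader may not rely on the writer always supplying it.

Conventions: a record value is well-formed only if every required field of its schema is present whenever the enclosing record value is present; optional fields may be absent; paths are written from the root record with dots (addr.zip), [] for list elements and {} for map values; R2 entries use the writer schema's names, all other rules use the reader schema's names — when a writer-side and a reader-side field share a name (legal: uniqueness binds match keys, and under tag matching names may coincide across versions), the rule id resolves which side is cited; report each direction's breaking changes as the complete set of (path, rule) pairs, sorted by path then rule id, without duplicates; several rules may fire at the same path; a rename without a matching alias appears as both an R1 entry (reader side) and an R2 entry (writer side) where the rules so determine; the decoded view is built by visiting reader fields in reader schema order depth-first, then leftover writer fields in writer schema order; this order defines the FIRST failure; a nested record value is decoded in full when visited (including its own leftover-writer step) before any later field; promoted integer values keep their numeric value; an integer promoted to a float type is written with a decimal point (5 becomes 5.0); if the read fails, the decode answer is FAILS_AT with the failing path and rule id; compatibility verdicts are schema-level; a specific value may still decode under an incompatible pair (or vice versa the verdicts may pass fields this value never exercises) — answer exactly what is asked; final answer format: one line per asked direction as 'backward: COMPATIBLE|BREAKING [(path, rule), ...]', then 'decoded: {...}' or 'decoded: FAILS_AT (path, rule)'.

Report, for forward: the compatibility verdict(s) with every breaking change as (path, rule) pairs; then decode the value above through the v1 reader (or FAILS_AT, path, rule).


forward: BREAKING [(contact.retries, R3)]; decoded: {"tags": [250], "contact": null, "weight": 0.0, "zip": 1, "verified": false, "version": 250, "score": 10.0}

in Shipment below, arrows point writer -> reader
checking forward for Shipment: reader v1 against writer v2:
  tags: list<int64> -> list<int64>, writer optional; from tags
  contact: Geo -> Geo, writer optional; from contact
  weight: float64 -> float64, writer optional; from weight
  zip: int64 -> int64, writer required; from zip
  verified: bool -> bool, writer required; from verified
  version: int64 -> int64, writer optional; from version
  score: float32 -> float32, writer required; from score
  contact.price: float64 -> float64, writer required; from contact.price
  contact.retries: int64 -> int32, writer required; from contact.retries
  contact.archived: bool -> bool, writer required; from contact.archived
  contact.duration: int32 -> int32, writer required; from contact.duration
  violation R3 at contact.retries
  => forward: BREAKING (1)
decoding the Shipment value with the v1 reader:
  tags := [250]
  contact := null (not supplied -> null)
  weight := 0.0
  zip := 1
  verified := false
  version := 250
  score := 10.0
  => decoded: {"tags": [250], "contact": null, "weight": 0.0, "zip": 1, "verified": false, "version": 250, "score": 10.0}
checking off the Shipment differences that do not matter here:
  field archived in record Geo: optional changed to required -> affects backward compatibility only, which is not asked


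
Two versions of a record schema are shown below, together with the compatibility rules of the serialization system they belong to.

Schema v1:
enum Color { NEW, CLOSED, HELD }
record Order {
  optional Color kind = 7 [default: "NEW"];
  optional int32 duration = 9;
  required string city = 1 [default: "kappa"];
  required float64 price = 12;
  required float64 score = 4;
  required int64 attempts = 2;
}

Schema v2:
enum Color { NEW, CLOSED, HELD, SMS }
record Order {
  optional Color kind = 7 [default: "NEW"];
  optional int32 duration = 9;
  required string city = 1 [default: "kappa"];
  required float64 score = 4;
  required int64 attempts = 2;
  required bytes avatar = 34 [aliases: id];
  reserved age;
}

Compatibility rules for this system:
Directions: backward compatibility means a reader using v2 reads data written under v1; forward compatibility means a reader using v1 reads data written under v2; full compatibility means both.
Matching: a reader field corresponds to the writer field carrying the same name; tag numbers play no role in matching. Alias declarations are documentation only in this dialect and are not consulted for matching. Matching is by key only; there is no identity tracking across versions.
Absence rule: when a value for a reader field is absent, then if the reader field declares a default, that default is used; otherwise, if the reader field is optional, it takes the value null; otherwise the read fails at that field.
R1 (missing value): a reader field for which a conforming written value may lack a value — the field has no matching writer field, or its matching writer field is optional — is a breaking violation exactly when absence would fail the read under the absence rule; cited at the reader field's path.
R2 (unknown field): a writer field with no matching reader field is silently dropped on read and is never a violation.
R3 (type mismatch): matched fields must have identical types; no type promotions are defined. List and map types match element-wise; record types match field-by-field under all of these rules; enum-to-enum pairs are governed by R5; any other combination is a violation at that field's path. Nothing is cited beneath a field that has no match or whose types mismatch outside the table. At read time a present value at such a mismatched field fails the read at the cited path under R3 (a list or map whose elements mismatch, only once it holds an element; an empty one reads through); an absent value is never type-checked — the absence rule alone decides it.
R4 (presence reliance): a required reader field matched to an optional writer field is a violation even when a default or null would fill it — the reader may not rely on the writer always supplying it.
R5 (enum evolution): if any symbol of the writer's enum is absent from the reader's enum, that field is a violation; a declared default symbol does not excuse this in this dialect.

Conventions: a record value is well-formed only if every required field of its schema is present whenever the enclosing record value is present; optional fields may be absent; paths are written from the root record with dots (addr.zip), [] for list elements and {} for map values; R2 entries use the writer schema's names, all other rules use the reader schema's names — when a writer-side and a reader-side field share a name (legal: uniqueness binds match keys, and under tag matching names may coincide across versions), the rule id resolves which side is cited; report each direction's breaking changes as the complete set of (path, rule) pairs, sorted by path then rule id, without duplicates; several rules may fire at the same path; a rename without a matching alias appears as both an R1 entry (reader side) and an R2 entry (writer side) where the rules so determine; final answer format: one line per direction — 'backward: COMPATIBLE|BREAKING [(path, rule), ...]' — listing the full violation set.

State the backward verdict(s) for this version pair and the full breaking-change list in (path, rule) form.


arrows below run writer -> reader for Order
checking backward for Order: reader v2 against writer v1:
  kind: Color -> Color, writer optional; from kind
  duration: int32 -> int32, writer optional; from duration
  city: string -> string, writer required; from city
  score: float64 -> float64, writer required; from score
  attempts: int64 -> int64, writer required; from attempts
  avatar: no writer match
  writer field price has no reader counterpart
  breaking: (avatar, R1)
  => 1 violation(s): backward is BREAKING for Order
the other Order changes do not affect what is asked:
  removed field price from record Order -> fires only in the forward direction of Order, which is not asked here
  enum Color (field kind in record Order): symbol SMS added -> fires only in the forward direction of Order, which is not asked here

backward: BREAKING [(avatar, R1)]
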